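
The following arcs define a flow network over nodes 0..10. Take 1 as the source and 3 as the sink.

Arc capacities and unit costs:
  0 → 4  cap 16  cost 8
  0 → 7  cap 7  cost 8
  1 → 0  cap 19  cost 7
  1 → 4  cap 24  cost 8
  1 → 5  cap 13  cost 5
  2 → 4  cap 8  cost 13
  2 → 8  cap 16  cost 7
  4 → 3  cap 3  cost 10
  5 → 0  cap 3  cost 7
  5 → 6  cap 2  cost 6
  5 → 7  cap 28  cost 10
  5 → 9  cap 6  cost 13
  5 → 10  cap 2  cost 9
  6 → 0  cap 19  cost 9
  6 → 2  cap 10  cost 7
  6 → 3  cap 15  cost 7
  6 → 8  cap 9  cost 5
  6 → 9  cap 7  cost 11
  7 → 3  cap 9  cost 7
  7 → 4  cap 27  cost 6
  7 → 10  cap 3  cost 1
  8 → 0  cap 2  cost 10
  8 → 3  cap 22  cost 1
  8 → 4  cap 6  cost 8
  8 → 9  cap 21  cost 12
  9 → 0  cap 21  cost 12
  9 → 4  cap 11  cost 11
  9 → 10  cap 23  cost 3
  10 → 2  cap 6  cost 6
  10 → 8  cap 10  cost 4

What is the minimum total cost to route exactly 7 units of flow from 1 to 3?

Minimum cost for 7 units: 126

shortest-cost path #1: 1→5→6→8→3 push 2 @ unit cost 17 (adds 34)
shortest-cost path #2: 1→4→3 push 3 @ unit cost 18 (adds 54)
shortest-cost path #3: 1→5→10→8→3 push 2 @ unit cost 19 (adds 38)
total cost = 126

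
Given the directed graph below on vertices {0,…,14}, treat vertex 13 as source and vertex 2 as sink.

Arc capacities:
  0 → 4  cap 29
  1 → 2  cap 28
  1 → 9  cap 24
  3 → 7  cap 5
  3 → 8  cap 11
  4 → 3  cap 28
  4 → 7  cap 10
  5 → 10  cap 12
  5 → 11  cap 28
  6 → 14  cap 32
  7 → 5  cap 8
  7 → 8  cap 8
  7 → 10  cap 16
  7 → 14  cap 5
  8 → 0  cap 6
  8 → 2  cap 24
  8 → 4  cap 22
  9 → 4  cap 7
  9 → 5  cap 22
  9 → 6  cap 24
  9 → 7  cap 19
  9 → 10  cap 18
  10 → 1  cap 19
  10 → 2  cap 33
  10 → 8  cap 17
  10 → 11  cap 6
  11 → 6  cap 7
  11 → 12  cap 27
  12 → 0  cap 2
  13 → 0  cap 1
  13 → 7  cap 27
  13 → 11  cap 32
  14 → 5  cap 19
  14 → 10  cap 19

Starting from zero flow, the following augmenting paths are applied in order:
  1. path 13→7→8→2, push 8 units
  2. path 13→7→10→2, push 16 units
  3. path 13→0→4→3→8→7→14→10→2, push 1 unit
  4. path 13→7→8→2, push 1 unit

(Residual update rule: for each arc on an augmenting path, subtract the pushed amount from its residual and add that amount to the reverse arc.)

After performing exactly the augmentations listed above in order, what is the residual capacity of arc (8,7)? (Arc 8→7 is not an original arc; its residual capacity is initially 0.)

after path 1 (13→7→8→2, push 8): res(8,7)=8
after path 2 (13→7→10→2, push 16): res(8,7)=8
after path 3 (13→0→4→3→8→7→14→10→2, push 1): res(8,7)=7
after path 4 (13→7→8→2, push 1): res(8,7)=8

Residual capacity of (8,7): 8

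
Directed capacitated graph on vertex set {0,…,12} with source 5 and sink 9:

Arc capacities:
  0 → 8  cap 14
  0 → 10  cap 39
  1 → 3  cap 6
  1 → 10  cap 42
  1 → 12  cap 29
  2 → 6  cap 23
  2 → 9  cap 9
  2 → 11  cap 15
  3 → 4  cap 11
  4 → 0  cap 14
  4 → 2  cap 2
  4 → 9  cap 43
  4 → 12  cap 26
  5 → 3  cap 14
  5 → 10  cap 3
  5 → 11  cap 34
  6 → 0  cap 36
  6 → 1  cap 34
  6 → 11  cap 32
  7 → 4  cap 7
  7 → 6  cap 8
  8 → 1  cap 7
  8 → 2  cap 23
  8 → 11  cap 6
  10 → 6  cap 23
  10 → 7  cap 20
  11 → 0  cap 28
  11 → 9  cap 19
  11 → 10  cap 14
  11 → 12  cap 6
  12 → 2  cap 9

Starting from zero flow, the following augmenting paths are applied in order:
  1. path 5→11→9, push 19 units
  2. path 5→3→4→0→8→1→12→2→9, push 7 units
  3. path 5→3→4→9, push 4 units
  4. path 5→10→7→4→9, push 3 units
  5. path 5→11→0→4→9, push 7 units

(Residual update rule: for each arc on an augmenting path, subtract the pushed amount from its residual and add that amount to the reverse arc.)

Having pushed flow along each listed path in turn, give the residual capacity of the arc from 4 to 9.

after path 1 (5→11→9, push 19): res(4,9)=43
after path 2 (5→3→4→0→8→1→12→2→9, push 7): res(4,9)=43
after path 3 (5→3→4→9, push 4): res(4,9)=39
after path 4 (5→10→7→4→9, push 3): res(4,9)=36
after path 5 (5→11→0→4→9, push 7): res(4,9)=29

Residual capacity of (4,9): 29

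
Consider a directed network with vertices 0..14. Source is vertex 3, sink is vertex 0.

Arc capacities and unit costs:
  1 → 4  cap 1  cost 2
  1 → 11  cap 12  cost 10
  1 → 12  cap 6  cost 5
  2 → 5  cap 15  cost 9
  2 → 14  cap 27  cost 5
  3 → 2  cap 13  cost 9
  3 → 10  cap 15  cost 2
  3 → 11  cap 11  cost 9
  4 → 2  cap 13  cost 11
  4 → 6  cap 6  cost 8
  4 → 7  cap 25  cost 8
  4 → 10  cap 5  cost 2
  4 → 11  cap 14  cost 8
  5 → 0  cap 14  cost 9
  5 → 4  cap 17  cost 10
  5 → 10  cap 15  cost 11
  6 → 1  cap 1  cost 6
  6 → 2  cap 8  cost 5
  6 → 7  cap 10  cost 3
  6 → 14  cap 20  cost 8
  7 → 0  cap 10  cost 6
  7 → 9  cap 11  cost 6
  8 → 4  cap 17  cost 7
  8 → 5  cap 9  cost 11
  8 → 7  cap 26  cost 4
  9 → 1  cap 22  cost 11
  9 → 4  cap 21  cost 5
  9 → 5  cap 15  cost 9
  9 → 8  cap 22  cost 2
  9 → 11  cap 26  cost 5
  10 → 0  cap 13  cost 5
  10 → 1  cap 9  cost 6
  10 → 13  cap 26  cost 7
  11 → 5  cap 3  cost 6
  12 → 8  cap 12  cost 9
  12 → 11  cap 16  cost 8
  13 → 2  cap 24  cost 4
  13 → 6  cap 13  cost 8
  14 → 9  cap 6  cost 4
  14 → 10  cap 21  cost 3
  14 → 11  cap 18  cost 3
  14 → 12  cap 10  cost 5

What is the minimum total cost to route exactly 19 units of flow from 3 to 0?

shortest-cost path #1: 3→10→0 push 13 @ unit cost 7 (adds 91)
shortest-cost path #2: 3→11→5→0 push 3 @ unit cost 24 (adds 72)
shortest-cost path #3: 3→10→1→4→7→0 push 1 @ unit cost 24 (adds 24)
shortest-cost path #4: 3→10→13→6→7→0 push 1 @ unit cost 26 (adds 26)
shortest-cost path #5: 3→2→5→0 push 1 @ unit cost 27 (adds 27)
total cost = 240

Minimum cost for 19 units: 240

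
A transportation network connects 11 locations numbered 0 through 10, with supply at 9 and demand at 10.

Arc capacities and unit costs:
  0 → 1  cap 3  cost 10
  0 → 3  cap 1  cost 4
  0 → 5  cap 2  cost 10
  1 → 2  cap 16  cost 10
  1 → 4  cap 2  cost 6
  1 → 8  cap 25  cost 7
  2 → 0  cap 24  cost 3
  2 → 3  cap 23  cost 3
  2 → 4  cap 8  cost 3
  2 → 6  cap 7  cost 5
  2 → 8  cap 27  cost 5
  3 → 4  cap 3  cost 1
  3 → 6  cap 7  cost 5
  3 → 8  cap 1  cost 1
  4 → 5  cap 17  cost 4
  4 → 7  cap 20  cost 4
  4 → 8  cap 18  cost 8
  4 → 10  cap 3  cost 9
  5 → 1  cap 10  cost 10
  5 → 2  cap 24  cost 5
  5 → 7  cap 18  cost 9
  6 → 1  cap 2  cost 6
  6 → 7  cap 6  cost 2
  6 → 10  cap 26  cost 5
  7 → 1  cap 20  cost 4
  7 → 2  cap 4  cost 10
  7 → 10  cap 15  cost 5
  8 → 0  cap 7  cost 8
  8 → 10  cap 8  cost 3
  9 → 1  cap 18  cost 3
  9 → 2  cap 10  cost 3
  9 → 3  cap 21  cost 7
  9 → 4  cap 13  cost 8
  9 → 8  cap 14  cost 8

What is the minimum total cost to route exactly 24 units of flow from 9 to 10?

Minimum cost for 24 units: 326

shortest-cost path #1: 9→2→3→8→10 push 1 @ unit cost 10 (adds 10)
shortest-cost path #2: 9→8→10 push 7 @ unit cost 11 (adds 77)
shortest-cost path #3: 9→2→6→10 push 7 @ unit cost 13 (adds 91)
shortest-cost path #4: 9→2→4→10 push 2 @ unit cost 15 (adds 30)
shortest-cost path #5: 9→3→2→4→10 push 1 @ unit cost 16 (adds 16)
shortest-cost path #6: 9→3→6→10 push 6 @ unit cost 17 (adds 102)
total cost = 326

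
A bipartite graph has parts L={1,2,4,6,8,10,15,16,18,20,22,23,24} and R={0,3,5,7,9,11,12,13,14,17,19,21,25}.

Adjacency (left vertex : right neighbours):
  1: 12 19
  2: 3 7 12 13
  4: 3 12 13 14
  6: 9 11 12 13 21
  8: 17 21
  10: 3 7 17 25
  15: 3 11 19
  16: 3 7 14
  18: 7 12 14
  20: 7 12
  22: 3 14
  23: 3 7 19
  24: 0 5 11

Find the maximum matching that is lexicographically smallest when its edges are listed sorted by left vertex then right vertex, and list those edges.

Lex-smallest maximum matching: {(1,12), (2,3), (4,13), (6,9), (8,17), (10,25), (15,11), (16,7), (18,14), (23,19), (24,0)}

|M| = 11 (so the lex-smallest maximum matching has 11 edges)
process left vertices in ascending order; for each, take the smallest-labelled available neighbour that still permits 11 edges overall, or leave it unmatched if none does
lex-smallest matching: {1-12, 2-3, 4-13, 6-9, 8-17, 10-25, 15-11, 16-7, 18-14, 23-19, 24-0}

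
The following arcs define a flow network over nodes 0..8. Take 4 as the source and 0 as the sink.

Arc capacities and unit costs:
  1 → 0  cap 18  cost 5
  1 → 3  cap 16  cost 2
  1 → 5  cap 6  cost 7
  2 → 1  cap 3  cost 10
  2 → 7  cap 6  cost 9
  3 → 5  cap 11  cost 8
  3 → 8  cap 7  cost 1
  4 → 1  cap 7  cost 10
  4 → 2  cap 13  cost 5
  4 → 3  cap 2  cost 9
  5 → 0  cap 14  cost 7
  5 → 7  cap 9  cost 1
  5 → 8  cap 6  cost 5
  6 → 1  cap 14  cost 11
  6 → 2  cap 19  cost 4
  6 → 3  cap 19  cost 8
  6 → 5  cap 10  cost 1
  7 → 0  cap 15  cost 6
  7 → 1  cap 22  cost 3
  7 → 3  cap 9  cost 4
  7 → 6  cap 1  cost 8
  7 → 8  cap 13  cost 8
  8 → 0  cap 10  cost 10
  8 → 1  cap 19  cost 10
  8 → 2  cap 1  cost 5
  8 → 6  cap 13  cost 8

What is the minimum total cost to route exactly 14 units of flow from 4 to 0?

Minimum cost for 14 units: 245

shortest-cost path #1: 4→1→0 push 7 @ unit cost 15 (adds 105)
shortest-cost path #2: 4→2→7→0 push 6 @ unit cost 20 (adds 120)
shortest-cost path #3: 4→3→8→0 push 1 @ unit cost 20 (adds 20)
total cost = 245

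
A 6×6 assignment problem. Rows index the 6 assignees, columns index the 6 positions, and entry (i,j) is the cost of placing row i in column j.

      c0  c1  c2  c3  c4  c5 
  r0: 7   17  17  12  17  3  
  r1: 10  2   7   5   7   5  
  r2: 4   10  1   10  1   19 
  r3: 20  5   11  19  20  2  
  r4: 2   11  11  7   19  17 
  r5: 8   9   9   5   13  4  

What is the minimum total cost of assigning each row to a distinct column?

one of 2 optimal assignments: row0→col5 (cost 3), row1→col2 (cost 7), row2→col4 (cost 1), row3→col1 (cost 5), row4→col0 (cost 2), row5→col3 (cost 5)
total = 3 + 7 + 1 + 5 + 2 + 5 = 23

Minimum assignment cost: 23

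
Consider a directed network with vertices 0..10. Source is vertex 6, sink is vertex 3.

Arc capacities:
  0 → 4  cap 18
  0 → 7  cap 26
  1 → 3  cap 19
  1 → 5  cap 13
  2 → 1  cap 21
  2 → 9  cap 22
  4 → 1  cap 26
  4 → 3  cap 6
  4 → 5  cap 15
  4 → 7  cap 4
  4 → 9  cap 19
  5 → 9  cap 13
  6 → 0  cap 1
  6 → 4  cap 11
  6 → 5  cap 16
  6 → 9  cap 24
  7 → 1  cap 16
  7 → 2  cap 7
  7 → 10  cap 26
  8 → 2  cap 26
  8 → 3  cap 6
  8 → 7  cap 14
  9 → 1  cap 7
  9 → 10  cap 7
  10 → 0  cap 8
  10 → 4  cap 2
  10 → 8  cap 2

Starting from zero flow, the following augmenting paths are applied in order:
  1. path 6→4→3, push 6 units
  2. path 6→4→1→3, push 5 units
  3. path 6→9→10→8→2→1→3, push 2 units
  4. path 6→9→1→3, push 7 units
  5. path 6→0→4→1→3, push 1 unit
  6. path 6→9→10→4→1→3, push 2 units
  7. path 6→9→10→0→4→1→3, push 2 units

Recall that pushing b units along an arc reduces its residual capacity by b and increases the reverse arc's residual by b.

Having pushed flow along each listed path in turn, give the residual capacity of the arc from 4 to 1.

Residual capacity of (4,1): 16

after path 1 (6→4→3, push 6): res(4,1)=26
after path 2 (6→4→1→3, push 5): res(4,1)=21
after path 3 (6→9→10→8→2→1→3, push 2): res(4,1)=21
after path 4 (6→9→1→3, push 7): res(4,1)=21
after path 5 (6→0→4→1→3, push 1): res(4,1)=20
after path 6 (6→9→10→4→1→3, push 2): res(4,1)=18
after path 7 (6→9→10→0→4→1→3, push 2): res(4,1)=16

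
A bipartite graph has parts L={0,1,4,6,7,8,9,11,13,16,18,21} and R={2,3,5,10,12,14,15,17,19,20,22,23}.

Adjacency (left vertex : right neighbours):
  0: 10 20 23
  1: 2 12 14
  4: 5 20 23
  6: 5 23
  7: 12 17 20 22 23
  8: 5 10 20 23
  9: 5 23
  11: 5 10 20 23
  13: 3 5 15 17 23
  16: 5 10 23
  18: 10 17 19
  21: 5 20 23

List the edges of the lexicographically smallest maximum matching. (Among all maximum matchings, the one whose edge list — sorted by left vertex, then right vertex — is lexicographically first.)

Lex-smallest maximum matching: {(0,10), (1,2), (4,5), (6,23), (7,12), (8,20), (13,3), (18,17)}

|M| = 8 (so the lex-smallest maximum matching has 8 edges)
process left vertices in ascending order; for each, take the smallest-labelled available neighbour that still permits 8 edges overall, or leave it unmatched if none does
lex-smallest matching: {0-10, 1-2, 4-5, 6-23, 7-12, 8-20, 13-3, 18-17}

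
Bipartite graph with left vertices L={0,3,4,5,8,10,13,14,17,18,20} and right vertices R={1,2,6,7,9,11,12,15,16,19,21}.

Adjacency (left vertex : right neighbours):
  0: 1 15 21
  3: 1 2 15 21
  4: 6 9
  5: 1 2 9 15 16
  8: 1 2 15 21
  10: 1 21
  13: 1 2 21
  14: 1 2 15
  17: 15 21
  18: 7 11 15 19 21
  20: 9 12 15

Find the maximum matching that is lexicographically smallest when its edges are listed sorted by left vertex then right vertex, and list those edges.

Lex-smallest maximum matching: {(0,1), (3,2), (4,6), (5,9), (8,15), (10,21), (18,7), (20,12)}

|M| = 8 (so the lex-smallest maximum matching has 8 edges)
process left vertices in ascending order; for each, take the smallest-labelled available neighbour that still permits 8 edges overall, or leave it unmatched if none does
lex-smallest matching: {0-1, 3-2, 4-6, 5-9, 8-15, 10-21, 18-7, 20-12}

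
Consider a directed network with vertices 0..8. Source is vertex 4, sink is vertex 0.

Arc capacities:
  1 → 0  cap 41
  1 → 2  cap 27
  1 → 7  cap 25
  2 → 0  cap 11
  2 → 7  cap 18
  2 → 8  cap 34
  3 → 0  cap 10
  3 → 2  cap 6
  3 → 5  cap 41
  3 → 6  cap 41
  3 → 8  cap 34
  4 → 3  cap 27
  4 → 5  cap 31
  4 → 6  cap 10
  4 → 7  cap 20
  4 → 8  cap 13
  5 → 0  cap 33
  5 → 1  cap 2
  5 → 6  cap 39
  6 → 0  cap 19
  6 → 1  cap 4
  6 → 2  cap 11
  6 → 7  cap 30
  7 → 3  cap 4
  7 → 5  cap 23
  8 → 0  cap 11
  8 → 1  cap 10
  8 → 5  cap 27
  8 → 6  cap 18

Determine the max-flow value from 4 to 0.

augment #1: 4→3→0 bottleneck 10, total now 10
augment #2: 4→5→0 bottleneck 31, total now 41
augment #3: 4→6→0 bottleneck 10, total now 51
augment #4: 4→8→0 bottleneck 11, total now 62
augment #5: 4→3→2→0 bottleneck 6, total now 68
augment #6: 4→3→5→0 bottleneck 2, total now 70
augment #7: 4→3→6→0 bottleneck 9, total now 79
augment #8: 4→8→1→0 bottleneck 2, total now 81
augment #9: 4→7→5→1→0 bottleneck 2, total now 83
augment #10: 4→7→3→6→1→0 bottleneck 4, total now 87
augment #11: 4→7→5→6→2→0 bottleneck 5, total now 92
augment #12: 4→7→5→3→8→1→0 bottleneck 2, total now 94
augment #13: 4→7→5→6→2→8→1→0 bottleneck 6, total now 100

Maximum flow value: 100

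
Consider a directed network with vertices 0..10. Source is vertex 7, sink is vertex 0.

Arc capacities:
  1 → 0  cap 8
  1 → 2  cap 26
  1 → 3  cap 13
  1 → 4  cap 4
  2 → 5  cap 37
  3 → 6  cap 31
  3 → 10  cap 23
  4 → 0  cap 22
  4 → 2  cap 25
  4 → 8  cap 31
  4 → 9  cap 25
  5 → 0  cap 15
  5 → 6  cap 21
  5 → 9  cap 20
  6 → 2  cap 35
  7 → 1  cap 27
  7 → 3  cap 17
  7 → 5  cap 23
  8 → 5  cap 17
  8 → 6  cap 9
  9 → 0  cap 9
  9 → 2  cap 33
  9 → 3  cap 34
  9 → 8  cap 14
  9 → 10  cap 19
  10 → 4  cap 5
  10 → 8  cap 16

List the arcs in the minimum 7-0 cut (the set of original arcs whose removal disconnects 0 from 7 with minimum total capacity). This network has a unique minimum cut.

augment #1: 7→1→0 push 8
augment #2: 7→5→0 push 15
augment #3: 7→1→4→0 push 4
augment #4: 7→5→9→0 push 8
augment #5: 7→3→10→4→0 push 5
augment #6: 7→1→2→5→9→0 push 1
max flow = 41; residual-reachable set from 7 gives S-side
cut edges (S→T): {(1,0), (1,4), (5,0), (9,0), (10,4)} total cap 41

Min-cut arcs: {(1,0), (1,4), (5,0), (9,0), (10,4)} (total capacity 41)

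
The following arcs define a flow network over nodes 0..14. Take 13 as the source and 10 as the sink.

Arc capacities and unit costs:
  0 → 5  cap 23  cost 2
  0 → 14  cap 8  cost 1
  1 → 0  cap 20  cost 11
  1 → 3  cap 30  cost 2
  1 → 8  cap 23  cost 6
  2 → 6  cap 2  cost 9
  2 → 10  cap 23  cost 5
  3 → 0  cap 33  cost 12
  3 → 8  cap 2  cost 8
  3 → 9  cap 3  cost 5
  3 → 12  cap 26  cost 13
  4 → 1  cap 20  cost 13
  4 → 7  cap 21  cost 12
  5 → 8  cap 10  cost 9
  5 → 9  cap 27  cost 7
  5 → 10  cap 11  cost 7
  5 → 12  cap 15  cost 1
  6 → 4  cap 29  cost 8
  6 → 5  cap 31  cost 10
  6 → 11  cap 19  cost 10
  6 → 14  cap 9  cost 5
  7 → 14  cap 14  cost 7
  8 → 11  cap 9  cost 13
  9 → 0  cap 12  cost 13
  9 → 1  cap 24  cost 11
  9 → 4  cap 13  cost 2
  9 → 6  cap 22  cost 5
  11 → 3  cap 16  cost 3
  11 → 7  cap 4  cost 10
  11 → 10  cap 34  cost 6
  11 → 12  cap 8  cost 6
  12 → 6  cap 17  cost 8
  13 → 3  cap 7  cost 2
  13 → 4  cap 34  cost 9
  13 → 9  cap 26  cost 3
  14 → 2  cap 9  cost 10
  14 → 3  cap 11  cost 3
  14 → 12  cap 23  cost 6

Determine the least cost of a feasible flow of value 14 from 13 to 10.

shortest-cost path #1: 13→3→0→5→10 push 7 @ unit cost 23 (adds 161)
shortest-cost path #2: 13→9→6→11→10 push 7 @ unit cost 24 (adds 168)
total cost = 329

Minimum cost for 14 units: 329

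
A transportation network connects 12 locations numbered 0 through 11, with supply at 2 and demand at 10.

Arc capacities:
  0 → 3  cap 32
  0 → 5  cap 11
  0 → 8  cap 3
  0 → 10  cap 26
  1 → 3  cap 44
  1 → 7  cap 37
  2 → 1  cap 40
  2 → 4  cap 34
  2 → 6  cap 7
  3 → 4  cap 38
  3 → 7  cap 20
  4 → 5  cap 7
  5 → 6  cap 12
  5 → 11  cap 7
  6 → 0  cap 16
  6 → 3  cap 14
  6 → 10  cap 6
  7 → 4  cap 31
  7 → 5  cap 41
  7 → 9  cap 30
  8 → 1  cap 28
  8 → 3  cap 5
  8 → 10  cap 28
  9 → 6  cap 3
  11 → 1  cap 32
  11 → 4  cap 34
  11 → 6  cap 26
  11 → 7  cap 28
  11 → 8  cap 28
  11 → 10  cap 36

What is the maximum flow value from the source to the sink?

Maximum flow value: 29

augment #1: 2→6→10 bottleneck 6, total now 6
augment #2: 2→6→0→10 bottleneck 1, total now 7
augment #3: 2→4→5→11→10 bottleneck 7, total now 14
augment #4: 2→1→7→5→6→0→10 bottleneck 12, total now 26
augment #5: 2→1→7→9→6→0→10 bottleneck 3, total now 29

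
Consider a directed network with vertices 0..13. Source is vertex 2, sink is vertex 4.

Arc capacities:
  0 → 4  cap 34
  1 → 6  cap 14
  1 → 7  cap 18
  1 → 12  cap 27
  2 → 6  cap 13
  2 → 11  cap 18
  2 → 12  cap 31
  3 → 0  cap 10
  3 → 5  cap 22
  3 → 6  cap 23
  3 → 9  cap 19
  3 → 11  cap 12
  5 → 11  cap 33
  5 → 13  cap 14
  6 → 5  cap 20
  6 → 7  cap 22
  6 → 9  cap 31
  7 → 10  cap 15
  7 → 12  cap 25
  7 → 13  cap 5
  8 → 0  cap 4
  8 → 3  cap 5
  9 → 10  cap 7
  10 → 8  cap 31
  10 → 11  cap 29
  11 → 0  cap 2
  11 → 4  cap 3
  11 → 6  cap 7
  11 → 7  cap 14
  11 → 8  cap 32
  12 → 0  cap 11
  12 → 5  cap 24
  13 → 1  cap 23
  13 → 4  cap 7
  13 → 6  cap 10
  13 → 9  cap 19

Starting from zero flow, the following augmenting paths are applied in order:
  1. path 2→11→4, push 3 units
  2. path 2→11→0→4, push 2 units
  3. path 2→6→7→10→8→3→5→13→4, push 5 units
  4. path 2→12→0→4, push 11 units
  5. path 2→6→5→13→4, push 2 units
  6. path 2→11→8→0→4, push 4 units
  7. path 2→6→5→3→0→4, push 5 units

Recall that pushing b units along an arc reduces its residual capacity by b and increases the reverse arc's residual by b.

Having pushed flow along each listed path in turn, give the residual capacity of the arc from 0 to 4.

after path 1 (2→11→4, push 3): res(0,4)=34
after path 2 (2→11→0→4, push 2): res(0,4)=32
after path 3 (2→6→7→10→8→3→5→13→4, push 5): res(0,4)=32
after path 4 (2→12→0→4, push 11): res(0,4)=21
after path 5 (2→6→5→13→4, push 2): res(0,4)=21
after path 6 (2→11→8→0→4, push 4): res(0,4)=17
after path 7 (2→6→5→3→0→4, push 5): res(0,4)=12

Residual capacity of (0,4): 12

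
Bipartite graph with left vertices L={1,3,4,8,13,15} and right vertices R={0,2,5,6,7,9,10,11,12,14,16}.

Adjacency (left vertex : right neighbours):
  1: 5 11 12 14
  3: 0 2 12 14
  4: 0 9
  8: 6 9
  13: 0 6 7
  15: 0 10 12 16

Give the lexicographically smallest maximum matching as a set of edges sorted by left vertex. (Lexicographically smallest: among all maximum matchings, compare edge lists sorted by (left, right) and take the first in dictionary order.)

|M| = 6 (so the lex-smallest maximum matching has 6 edges)
process left vertices in ascending order; for each, take the smallest-labelled available neighbour that still permits 6 edges overall, or leave it unmatched if none does
lex-smallest matching: {1-5, 3-0, 4-9, 8-6, 13-7, 15-10}

Lex-smallest maximum matching: {(1,5), (3,0), (4,9), (8,6), (13,7), (15,10)}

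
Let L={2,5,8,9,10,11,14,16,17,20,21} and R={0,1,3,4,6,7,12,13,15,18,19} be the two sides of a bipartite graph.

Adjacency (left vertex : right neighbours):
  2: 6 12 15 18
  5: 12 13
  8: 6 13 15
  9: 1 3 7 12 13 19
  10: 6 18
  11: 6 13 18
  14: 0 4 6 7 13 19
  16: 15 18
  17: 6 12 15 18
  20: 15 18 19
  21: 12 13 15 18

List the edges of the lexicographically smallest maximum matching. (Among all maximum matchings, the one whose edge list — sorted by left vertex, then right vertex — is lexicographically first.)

Lex-smallest maximum matching: {(2,6), (5,12), (8,13), (9,1), (10,18), (14,0), (16,15), (20,19)}

|M| = 8 (so the lex-smallest maximum matching has 8 edges)
process left vertices in ascending order; for each, take the smallest-labelled available neighbour that still permits 8 edges overall, or leave it unmatched if none does
lex-smallest matching: {2-6, 5-12, 8-13, 9-1, 10-18, 14-0, 16-15, 20-19}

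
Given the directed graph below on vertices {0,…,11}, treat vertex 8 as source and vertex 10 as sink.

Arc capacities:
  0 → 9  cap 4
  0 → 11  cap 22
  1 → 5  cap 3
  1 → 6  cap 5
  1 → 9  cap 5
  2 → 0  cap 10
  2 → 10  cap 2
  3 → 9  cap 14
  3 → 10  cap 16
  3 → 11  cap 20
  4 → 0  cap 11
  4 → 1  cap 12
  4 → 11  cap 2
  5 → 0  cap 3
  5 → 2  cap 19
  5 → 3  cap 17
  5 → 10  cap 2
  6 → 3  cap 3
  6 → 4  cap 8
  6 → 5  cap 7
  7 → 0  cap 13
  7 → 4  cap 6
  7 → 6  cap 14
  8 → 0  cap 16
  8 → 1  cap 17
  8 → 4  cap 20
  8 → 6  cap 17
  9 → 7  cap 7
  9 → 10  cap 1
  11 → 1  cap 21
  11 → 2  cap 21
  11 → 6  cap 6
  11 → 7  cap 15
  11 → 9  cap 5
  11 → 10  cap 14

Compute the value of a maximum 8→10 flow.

augment #1: 8→0→9→10 bottleneck 1, total now 1
augment #2: 8→0→11→10 bottleneck 14, total now 15
augment #3: 8→1→5→10 bottleneck 2, total now 17
augment #4: 8→6→3→10 bottleneck 3, total now 20
augment #5: 8→0→11→2→10 bottleneck 1, total now 21
augment #6: 8→1→5→2→10 bottleneck 1, total now 22
augment #7: 8→6→5→3→10 bottleneck 7, total now 29
augment #8: 8→4→11→2→5→3→10 bottleneck 1, total now 30

Maximum flow value: 30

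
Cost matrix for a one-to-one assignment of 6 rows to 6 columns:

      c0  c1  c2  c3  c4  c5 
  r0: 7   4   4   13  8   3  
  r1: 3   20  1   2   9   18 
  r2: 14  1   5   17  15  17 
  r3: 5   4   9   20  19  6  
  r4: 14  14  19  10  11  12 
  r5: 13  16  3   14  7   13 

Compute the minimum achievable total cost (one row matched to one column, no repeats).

optimal assignment: row0→col5 (cost 3), row1→col3 (cost 2), row2→col1 (cost 1), row3→col0 (cost 5), row4→col4 (cost 11), row5→col2 (cost 3)
total = 3 + 2 + 1 + 5 + 11 + 3 = 25

Minimum assignment cost: 25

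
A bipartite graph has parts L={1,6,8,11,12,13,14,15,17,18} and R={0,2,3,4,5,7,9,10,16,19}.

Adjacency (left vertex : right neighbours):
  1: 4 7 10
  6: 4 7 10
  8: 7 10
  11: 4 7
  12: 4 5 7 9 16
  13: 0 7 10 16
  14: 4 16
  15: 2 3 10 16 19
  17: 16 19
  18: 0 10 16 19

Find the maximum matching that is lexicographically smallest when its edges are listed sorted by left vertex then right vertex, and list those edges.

|M| = 8 (so the lex-smallest maximum matching has 8 edges)
process left vertices in ascending order; for each, take the smallest-labelled available neighbour that still permits 8 edges overall, or leave it unmatched if none does
lex-smallest matching: {1-4, 6-7, 8-10, 12-5, 13-0, 14-16, 15-2, 17-19}

Lex-smallest maximum matching: {(1,4), (6,7), (8,10), (12,5), (13,0), (14,16), (15,2), (17,19)}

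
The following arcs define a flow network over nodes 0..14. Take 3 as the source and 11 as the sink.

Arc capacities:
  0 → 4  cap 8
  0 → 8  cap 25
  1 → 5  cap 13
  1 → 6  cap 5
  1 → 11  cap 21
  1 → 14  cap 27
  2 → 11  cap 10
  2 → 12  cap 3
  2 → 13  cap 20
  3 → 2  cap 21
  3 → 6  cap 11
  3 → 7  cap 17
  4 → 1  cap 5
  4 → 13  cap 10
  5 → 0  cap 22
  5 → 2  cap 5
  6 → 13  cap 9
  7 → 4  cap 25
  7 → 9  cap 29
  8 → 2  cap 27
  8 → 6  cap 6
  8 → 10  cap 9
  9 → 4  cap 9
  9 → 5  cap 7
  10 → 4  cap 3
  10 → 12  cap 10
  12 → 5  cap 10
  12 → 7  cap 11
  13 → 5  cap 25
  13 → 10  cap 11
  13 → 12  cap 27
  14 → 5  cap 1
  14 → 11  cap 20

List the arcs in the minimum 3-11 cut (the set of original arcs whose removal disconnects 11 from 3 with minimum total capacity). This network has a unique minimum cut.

Min-cut arcs: {(2,11), (4,1)} (total capacity 15)

augment #1: 3→2→11 push 10
augment #2: 3→7→4→1→11 push 5
max flow = 15; residual-reachable set from 3 gives S-side
cut edges (S→T): {(2,11), (4,1)} total cap 15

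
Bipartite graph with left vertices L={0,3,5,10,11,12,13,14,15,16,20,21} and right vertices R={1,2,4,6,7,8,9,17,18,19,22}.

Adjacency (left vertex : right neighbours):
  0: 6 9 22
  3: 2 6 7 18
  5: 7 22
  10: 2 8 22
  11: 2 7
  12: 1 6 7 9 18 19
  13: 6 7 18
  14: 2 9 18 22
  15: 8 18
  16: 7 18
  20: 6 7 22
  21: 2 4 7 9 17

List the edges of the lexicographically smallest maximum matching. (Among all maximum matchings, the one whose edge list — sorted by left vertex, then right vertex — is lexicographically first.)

Lex-smallest maximum matching: {(0,6), (3,2), (5,7), (10,8), (12,1), (13,18), (14,9), (20,22), (21,4)}

|M| = 9 (so the lex-smallest maximum matching has 9 edges)
process left vertices in ascending order; for each, take the smallest-labelled available neighbour that still permits 9 edges overall, or leave it unmatched if none does
lex-smallest matching: {0-6, 3-2, 5-7, 10-8, 12-1, 13-18, 14-9, 20-22, 21-4}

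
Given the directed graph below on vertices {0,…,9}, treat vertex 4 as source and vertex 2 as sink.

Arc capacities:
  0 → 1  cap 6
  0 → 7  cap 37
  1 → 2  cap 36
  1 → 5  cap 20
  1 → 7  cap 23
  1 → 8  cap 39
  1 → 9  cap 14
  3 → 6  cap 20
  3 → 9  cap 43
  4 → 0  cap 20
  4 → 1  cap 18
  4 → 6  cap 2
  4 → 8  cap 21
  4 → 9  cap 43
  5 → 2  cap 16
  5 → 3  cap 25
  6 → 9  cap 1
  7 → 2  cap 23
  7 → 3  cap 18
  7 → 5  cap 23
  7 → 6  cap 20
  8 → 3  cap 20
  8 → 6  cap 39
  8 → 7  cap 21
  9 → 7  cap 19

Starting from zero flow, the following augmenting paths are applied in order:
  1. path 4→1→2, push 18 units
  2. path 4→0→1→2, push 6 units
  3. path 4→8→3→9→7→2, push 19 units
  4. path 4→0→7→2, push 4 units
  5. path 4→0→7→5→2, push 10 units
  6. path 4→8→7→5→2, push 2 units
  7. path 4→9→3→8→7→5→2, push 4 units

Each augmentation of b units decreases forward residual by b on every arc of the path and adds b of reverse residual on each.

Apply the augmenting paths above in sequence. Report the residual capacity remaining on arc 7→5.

after path 1 (4→1→2, push 18): res(7,5)=23
after path 2 (4→0→1→2, push 6): res(7,5)=23
after path 3 (4→8→3→9→7→2, push 19): res(7,5)=23
after path 4 (4→0→7→2, push 4): res(7,5)=23
after path 5 (4→0→7→5→2, push 10): res(7,5)=13
after path 6 (4→8→7→5→2, push 2): res(7,5)=11
after path 7 (4→9→3→8→7→5→2, push 4): res(7,5)=7

Residual capacity of (7,5): 7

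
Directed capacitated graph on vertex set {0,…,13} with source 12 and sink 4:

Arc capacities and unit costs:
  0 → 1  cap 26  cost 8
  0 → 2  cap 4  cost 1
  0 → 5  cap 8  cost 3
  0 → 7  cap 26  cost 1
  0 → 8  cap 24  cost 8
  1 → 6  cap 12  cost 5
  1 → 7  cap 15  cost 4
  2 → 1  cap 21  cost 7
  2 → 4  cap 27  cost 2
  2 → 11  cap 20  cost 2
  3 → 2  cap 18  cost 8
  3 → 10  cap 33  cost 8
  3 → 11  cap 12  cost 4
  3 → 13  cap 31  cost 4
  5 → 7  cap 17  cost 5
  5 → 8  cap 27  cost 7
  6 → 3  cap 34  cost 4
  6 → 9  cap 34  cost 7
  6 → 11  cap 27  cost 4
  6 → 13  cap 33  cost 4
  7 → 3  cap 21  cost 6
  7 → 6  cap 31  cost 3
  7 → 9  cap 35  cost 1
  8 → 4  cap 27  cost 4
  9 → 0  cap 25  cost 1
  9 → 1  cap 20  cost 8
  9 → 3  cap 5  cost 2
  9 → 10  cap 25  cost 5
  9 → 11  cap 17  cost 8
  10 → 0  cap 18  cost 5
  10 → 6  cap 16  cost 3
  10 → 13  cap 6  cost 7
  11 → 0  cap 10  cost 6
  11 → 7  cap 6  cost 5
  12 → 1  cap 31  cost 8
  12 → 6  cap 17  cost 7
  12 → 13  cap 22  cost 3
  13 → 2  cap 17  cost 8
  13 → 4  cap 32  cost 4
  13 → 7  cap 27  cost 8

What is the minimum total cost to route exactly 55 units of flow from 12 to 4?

Minimum cost for 55 units: 827

shortest-cost path #1: 12→13→4 push 22 @ unit cost 7 (adds 154)
shortest-cost path #2: 12→6→13→4 push 10 @ unit cost 15 (adds 150)
shortest-cost path #3: 12→1→7→9→0→2→4 push 4 @ unit cost 17 (adds 68)
shortest-cost path #4: 12→6→13→2→4 push 7 @ unit cost 21 (adds 147)
shortest-cost path #5: 12→1→7→9→3→2→4 push 5 @ unit cost 25 (adds 125)
shortest-cost path #6: 12→1→7→9→0→8→4 push 6 @ unit cost 26 (adds 156)
shortest-cost path #7: 12→1→6→13→2→4 push 1 @ unit cost 27 (adds 27)
total cost = 827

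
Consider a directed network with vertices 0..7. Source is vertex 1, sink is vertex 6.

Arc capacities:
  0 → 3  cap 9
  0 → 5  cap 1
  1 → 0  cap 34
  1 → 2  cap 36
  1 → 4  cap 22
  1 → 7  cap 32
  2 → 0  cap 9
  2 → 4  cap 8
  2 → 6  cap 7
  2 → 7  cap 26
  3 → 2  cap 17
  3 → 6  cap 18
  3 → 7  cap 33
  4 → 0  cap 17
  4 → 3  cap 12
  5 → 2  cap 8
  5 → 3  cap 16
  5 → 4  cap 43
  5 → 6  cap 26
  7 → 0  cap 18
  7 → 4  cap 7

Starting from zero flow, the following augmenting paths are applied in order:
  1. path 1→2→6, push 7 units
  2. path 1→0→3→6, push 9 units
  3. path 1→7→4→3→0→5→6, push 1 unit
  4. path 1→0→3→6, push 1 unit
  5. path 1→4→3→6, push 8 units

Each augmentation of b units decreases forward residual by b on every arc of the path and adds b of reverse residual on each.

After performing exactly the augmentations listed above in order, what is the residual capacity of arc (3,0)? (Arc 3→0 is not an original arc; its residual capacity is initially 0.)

after path 1 (1→2→6, push 7): res(3,0)=0
after path 2 (1→0→3→6, push 9): res(3,0)=9
after path 3 (1→7→4→3→0→5→6, push 1): res(3,0)=8
after path 4 (1→0→3→6, push 1): res(3,0)=9
after path 5 (1→4→3→6, push 8): res(3,0)=9

Residual capacity of (3,0): 9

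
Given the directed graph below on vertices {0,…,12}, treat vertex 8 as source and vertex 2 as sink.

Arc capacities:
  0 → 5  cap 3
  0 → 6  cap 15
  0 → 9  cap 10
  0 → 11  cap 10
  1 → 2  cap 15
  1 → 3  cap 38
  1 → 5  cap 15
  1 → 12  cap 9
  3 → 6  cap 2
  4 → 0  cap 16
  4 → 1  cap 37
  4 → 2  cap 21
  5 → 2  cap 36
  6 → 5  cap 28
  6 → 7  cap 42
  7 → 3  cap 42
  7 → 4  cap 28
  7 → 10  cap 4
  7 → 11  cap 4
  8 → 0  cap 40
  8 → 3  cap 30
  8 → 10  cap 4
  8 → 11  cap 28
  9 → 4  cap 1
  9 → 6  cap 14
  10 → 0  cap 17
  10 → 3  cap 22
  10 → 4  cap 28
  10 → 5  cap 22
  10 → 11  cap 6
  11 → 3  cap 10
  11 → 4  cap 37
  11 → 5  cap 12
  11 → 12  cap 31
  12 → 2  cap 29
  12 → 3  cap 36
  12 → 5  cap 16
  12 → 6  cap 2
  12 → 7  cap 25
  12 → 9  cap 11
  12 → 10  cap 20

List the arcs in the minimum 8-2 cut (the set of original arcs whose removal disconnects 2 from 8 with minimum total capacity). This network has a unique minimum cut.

augment #1: 8→0→5→2 push 3
augment #2: 8→10→4→2 push 4
augment #3: 8→11→4→2 push 17
augment #4: 8→11→5→2 push 11
augment #5: 8→0→6→5→2 push 15
augment #6: 8→0→11→5→2 push 1
augment #7: 8→0→11→12→2 push 9
augment #8: 8→3→6→5→2 push 2
augment #9: 8→0→9→4→1→2 push 1
augment #10: 8→0→9→6→5→2 push 4
augment #11: 8→0→9→6→5→11→12→2 push 5
max flow = 72; residual-reachable set from 8 gives S-side
cut edges (S→T): {(0,5), (0,6), (0,9), (0,11), (3,6), (8,10), (8,11)} total cap 72

Min-cut arcs: {(0,5), (0,6), (0,9), (0,11), (3,6), (8,10), (8,11)} (total capacity 72)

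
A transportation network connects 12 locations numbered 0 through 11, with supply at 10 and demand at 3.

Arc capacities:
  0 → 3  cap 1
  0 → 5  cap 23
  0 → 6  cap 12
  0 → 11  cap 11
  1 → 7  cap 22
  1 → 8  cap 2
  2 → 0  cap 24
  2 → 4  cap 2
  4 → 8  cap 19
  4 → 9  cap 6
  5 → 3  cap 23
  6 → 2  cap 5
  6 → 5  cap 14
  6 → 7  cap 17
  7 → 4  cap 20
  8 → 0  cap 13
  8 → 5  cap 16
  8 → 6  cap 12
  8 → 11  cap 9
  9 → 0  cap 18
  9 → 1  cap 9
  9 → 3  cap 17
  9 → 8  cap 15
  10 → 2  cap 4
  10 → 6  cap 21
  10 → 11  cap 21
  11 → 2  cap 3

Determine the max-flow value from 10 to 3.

Maximum flow value: 28

augment #1: 10→2→0→3 bottleneck 1, total now 1
augment #2: 10→6→5→3 bottleneck 14, total now 15
augment #3: 10→2→0→5→3 bottleneck 3, total now 18
augment #4: 10→6→2→0→5→3 bottleneck 5, total now 23
augment #5: 10→6→7→4→9→3 bottleneck 2, total now 25
augment #6: 10→11→2→0→5→3 bottleneck 1, total now 26
augment #7: 10→11→2→4→9→3 bottleneck 2, total now 28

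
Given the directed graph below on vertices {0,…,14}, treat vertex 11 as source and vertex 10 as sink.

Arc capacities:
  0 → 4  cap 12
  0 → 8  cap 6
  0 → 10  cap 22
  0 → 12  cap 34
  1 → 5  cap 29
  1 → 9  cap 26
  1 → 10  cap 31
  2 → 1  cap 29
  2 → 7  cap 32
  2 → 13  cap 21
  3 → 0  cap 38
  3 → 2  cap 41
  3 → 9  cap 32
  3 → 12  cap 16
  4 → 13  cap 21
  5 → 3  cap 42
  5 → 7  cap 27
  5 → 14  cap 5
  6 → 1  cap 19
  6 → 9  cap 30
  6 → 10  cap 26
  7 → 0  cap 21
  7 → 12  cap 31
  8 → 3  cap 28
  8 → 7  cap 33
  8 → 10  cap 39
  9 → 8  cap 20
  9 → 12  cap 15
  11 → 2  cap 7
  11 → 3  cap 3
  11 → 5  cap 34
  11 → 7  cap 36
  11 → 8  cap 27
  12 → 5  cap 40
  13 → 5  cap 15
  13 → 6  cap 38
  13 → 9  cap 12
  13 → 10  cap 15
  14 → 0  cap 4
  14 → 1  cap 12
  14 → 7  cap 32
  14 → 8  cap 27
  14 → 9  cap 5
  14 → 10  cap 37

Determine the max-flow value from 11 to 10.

augment #1: 11→8→10 bottleneck 27, total now 27
augment #2: 11→2→1→10 bottleneck 7, total now 34
augment #3: 11→3→0→10 bottleneck 3, total now 37
augment #4: 11→5→14→10 bottleneck 5, total now 42
augment #5: 11→7→0→10 bottleneck 19, total now 61
augment #6: 11→7→0→8→10 bottleneck 2, total now 63
augment #7: 11→5→3→0→8→10 bottleneck 4, total now 67
augment #8: 11→5→3→2→1→10 bottleneck 22, total now 89
augment #9: 11→5→3→2→13→10 bottleneck 3, total now 92
augment #10: 11→7→12→5→3→2→13→10 bottleneck 12, total now 104
augment #11: 11→7→12→5→3→9→8→10 bottleneck 1, total now 105

Maximum flow value: 105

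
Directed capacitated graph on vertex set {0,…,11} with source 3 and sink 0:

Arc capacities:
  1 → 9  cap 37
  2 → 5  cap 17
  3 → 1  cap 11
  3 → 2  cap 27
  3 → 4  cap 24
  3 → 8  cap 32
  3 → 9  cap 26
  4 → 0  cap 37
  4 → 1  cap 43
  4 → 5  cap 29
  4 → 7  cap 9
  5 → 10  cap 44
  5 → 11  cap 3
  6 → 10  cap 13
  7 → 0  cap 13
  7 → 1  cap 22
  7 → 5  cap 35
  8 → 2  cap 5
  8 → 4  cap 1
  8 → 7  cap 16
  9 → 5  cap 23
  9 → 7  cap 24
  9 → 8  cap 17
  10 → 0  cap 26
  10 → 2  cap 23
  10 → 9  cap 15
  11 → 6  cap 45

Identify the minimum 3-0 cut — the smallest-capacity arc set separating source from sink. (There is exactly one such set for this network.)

augment #1: 3→4→0 push 24
augment #2: 3→8→4→0 push 1
augment #3: 3→8→7→0 push 13
augment #4: 3→2→5→10→0 push 17
augment #5: 3→9→5→10→0 push 9
max flow = 64; residual-reachable set from 3 gives S-side
cut edges (S→T): {(3,4), (7,0), (8,4), (10,0)} total cap 64

Min-cut arcs: {(3,4), (7,0), (8,4), (10,0)} (total capacity 64)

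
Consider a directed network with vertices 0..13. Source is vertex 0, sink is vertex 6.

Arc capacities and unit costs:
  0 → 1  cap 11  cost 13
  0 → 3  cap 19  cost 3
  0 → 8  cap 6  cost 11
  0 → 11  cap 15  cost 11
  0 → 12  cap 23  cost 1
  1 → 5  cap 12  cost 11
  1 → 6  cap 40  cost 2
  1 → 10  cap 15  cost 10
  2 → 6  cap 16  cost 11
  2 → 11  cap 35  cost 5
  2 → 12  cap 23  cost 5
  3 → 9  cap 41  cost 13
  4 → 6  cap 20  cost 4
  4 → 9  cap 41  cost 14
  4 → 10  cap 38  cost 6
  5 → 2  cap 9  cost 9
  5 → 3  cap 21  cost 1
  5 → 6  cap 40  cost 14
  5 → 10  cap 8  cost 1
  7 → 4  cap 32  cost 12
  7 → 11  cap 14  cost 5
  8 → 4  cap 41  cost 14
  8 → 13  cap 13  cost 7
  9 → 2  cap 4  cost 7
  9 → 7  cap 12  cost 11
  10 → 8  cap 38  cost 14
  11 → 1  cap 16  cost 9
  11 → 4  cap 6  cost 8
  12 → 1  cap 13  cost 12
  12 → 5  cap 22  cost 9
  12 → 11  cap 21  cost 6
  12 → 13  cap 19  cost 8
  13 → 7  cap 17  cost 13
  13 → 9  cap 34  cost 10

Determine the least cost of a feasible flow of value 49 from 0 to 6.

shortest-cost path #1: 0→1→6 push 11 @ unit cost 15 (adds 165)
shortest-cost path #2: 0→12→1→6 push 13 @ unit cost 15 (adds 195)
shortest-cost path #3: 0→12→11→1→6 push 10 @ unit cost 18 (adds 180)
shortest-cost path #4: 0→11→1→6 push 6 @ unit cost 22 (adds 132)
shortest-cost path #5: 0→11→4→6 push 6 @ unit cost 23 (adds 138)
shortest-cost path #6: 0→11→12→5→6 push 3 @ unit cost 28 (adds 84)
total cost = 894

Minimum cost for 49 units: 894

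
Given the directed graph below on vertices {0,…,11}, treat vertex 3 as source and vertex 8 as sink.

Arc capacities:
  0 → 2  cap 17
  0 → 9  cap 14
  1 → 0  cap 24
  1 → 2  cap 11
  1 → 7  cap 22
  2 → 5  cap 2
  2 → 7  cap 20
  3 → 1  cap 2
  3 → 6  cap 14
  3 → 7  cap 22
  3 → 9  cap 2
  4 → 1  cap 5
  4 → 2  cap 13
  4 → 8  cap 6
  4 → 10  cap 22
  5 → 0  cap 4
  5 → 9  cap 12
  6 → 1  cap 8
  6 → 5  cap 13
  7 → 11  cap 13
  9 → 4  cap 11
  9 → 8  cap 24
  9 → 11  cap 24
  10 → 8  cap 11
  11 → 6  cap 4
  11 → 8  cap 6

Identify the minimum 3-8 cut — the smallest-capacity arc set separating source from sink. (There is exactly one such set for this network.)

augment #1: 3→9→8 push 2
augment #2: 3→7→11→8 push 6
augment #3: 3→1→0→9→8 push 2
augment #4: 3→6→5→9→8 push 12
augment #5: 3→6→1→0→9→8 push 2
augment #6: 3→7→11→6→1→0→9→8 push 4
max flow = 28; residual-reachable set from 3 gives S-side
cut edges (S→T): {(3,1), (3,6), (3,9), (11,6), (11,8)} total cap 28

Min-cut arcs: {(3,1), (3,6), (3,9), (11,6), (11,8)} (total capacity 28)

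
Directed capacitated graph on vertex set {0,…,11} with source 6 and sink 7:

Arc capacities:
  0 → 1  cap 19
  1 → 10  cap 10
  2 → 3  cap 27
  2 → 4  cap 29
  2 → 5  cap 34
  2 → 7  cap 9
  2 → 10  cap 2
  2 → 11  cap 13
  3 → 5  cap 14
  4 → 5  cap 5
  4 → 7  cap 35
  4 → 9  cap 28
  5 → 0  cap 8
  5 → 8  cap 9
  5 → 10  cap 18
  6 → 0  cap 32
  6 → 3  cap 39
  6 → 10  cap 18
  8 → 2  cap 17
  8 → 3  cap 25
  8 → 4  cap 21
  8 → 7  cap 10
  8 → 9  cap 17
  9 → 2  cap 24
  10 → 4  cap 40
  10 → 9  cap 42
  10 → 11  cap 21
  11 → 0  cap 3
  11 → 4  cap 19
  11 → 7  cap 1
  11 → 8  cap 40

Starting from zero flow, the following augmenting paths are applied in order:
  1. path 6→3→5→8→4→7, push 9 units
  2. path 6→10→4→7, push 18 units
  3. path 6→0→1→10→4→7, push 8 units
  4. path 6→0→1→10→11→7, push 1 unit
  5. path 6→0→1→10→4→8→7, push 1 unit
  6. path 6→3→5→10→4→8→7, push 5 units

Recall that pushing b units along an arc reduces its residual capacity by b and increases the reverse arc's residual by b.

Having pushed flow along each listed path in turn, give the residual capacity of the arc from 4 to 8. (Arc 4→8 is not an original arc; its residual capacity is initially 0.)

Residual capacity of (4,8): 3

after path 1 (6→3→5→8→4→7, push 9): res(4,8)=9
after path 2 (6→10→4→7, push 18): res(4,8)=9
after path 3 (6→0→1→10→4→7, push 8): res(4,8)=9
after path 4 (6→0→1→10→11→7, push 1): res(4,8)=9
after path 5 (6→0→1→10→4→8→7, push 1): res(4,8)=8
after path 6 (6→3→5→10→4→8→7, push 5): res(4,8)=3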